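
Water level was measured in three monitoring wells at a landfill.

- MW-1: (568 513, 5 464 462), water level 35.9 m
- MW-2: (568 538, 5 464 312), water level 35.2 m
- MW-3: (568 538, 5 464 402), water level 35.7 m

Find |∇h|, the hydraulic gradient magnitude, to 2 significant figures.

With h = a·x + b·y + c and MW-1 as origin, the differences give:
  25·a + (-150)·b = -0.7
  25·a + (-60)·b = -0.2
Eliminate b (×(-60) and ×(-150), subtract): 2250·a = 12.00 → a = ∂h/∂x = +0.005333
Back-substitute: b = ∂h/∂y = +0.005556.
|∇h| = √(0.005333² + 0.005556²) = 0.007701

0.0077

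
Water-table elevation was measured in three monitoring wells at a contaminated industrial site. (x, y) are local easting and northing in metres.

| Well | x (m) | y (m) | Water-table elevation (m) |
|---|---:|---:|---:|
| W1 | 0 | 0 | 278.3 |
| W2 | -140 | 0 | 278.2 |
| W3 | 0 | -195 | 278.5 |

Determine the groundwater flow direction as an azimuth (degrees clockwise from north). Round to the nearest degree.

325°

∂h/∂x = (278.2 − 278.3) / (-140 − 0) = +0.0007143
∂h/∂y = (278.5 − 278.3) / (-195 − 0) = -0.001026
Flow direction (−∇h) has components (-0.0007143 E, +0.001026 N).
Azimuth = atan2(E, N) = atan2(-0.0007143, +0.001026) = 325.1° ≈ 325°.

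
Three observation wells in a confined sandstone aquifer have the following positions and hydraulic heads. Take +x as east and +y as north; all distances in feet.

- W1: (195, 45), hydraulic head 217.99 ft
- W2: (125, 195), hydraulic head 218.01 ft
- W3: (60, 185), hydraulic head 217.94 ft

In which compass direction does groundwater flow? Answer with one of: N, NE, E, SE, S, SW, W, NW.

With h = a·x + b·y + c and W1 as origin, the differences give:
  (-70)·a + 150·b = +0.02
  (-135)·a + 140·b = -0.05
Eliminate b (×140 and ×150, subtract): 10450·a = 10.300 → a = ∂h/∂x = +0.0009856
Back-substitute: b = ∂h/∂y = +0.0005933.
Flow = −∇h = (-0.0009856 east, -0.0005933 north), which points southwest.

SW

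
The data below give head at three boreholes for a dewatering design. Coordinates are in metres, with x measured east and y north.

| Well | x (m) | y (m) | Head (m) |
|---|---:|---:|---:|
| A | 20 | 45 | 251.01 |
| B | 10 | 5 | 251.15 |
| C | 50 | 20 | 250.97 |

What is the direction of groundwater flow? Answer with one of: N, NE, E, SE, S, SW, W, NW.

NE

Differences from A: to B (Δx, Δy, Δh) = (-10, -40, +0.14); to C = (30, -25, -0.04).
Determinant of the coordinate differences = (-10)·(-25) − 30·(-40) = 1450.
∂h/∂x = [(+0.14)·(-25) − (-0.04)·(-40)] / 1450 = -0.003517
∂h/∂y = [(-10)·(-0.04) − 30·(+0.14)] / 1450 = -0.002621
Flow = −∇h = (+0.003517 east, +0.002621 north), which points northeast.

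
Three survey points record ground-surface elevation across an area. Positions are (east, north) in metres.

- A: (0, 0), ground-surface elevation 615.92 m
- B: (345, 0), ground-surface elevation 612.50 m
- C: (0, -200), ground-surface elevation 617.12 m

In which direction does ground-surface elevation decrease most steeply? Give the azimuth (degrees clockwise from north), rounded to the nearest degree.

∂z/∂x = (612.50 − 615.92) / (345 − 0) = -0.009913
∂z/∂y = (617.12 − 615.92) / (-200 − 0) = -0.006000
Steepest decrease is along −∇f: components (+0.009913 E, +0.006000 N).
Azimuth = atan2(+0.009913, +0.006000) = 58.8° ≈ 059°.

059°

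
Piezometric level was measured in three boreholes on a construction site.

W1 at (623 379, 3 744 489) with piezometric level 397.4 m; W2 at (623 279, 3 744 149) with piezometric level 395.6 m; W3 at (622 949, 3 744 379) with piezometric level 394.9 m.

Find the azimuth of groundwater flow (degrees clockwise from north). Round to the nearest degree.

231°

With h = a·x + b·y + c and W1 as origin, the differences give:
  (-100)·a + (-340)·b = -1.8
  (-430)·a + (-110)·b = -2.5
Eliminate b (×(-110) and ×(-340), subtract): -135200·a = -652.00 → a = ∂h/∂x = +0.004822
Back-substitute: b = ∂h/∂y = +0.003876.
Flow direction (−∇h) has components (-0.004822 E, -0.003876 N).
Azimuth = atan2(E, N) = atan2(-0.004822, -0.003876) = 231.2° ≈ 231°.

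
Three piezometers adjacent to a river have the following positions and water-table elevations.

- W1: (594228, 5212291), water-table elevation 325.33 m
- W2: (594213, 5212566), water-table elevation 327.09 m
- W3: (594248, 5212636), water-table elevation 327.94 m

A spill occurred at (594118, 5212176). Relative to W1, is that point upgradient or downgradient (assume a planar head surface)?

downgradient

With h = a·x + b·y + c and W1 as origin, the differences give:
  (-15)·a + 275·b = +1.76
  20·a + 345·b = +2.61
Eliminate b (×345 and ×275, subtract): -10675·a = -110.550 → a = ∂h/∂x = +0.01036
Back-substitute: b = ∂h/∂y = +0.006965.
Head at (594118, 5212176) = 325.33 + (+0.01036)·(-110) + (+0.006965)·(-115) = 323.39 m.
That is lower than the 325.33 m at W1, so the point is downgradient.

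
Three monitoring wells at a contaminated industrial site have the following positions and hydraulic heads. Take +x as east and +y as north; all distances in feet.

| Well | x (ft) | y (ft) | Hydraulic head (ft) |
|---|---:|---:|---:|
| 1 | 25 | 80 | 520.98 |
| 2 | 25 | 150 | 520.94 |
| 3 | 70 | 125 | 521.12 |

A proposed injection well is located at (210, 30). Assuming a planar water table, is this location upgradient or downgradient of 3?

Differences from 1: to 2 (Δx, Δy, Δh) = (0, 70, -0.04); to 3 = (45, 45, +0.14).
Solve a·Δx + b·Δy = Δh: det = 0·45 − 45·70 = -3150.
∂h/∂x = [(-0.04)·45 − (+0.14)·70] / -3150 = +0.003683
∂h/∂y = [0·(+0.14) − 45·(-0.04)] / -3150 = -0.0005714
Head at (210, 30) = 520.98 + (+0.003683)·(185) + (-0.0005714)·(-50) = 521.69 ft.
That is higher than the 521.12 ft at 3, so the point is upgradient.

upgradient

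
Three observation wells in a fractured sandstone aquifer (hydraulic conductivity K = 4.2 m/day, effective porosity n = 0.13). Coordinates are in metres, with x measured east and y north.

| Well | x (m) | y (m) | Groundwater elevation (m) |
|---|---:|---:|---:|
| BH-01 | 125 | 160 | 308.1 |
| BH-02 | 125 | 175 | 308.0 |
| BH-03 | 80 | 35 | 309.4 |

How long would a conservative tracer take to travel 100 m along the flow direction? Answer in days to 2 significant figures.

250 days

Taking BH-01 as reference: BH-02−BH-01 = (0, 15, -0.1); BH-03−BH-01 = (-45, -125, +1.3).
Solve a·Δx + b·Δy = Δh: det = 0·(-125) − (-45)·15 = 675.
∂h/∂x = [(-0.1)·(-125) − (+1.3)·15] / 675 = -0.01037
∂h/∂y = [0·(+1.3) − (-45)·(-0.1)] / 675 = -0.006667
|∇h| = √(-0.01037² + -0.006667²) = 0.01233
Seepage velocity v = K·i/n = 4.2 × 0.01233 / 0.13 = 0.3984 m/day.
t = 100 / 0.3984 = 251 days.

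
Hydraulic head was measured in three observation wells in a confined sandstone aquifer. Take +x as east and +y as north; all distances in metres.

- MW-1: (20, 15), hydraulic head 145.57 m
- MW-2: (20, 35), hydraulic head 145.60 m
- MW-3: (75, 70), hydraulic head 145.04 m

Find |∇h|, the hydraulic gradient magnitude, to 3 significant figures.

With h = a·x + b·y + c and MW-1 as origin, the differences give:
  0·a + 20·b = +0.03
  55·a + 55·b = -0.53
Eliminate b (×55 and ×20, subtract): -1100·a = 12.250 → a = ∂h/∂x = -0.01114
Back-substitute: b = ∂h/∂y = +0.001500.
|∇h| = √(-0.01114² + 0.001500²) = 0.01124

0.0112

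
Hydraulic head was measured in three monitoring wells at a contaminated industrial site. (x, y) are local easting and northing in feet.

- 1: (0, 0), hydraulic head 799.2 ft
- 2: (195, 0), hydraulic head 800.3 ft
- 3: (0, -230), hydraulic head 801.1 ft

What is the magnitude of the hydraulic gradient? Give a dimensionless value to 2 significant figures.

∂h/∂x = (800.3 − 799.2) / (195 − 0) = +0.005641
∂h/∂y = (801.1 − 799.2) / (-230 − 0) = -0.008261
|∇h| = √(0.005641² + -0.008261²) = 0.01

0.010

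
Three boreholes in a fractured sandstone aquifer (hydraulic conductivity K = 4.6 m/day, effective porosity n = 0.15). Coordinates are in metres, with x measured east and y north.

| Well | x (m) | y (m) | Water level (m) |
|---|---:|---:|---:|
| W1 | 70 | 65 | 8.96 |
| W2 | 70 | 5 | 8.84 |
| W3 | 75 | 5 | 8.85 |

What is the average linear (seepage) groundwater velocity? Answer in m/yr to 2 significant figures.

Taking W1 as reference: W2−W1 = (0, -60, -0.12); W3−W1 = (5, -60, -0.11).
Determinant of the coordinate differences = 0·(-60) − 5·(-60) = 300.
∂h/∂x = [(-0.12)·(-60) − (-0.11)·(-60)] / 300 = +0.002000
∂h/∂y = [0·(-0.11) − 5·(-0.12)] / 300 = +0.002000
|∇h| = √(0.002000² + 0.002000²) = 0.002828
Seepage velocity v = K·i/n = 4.6 × 0.002828 / 0.15 = 0.08673 m/day = 31.68 m/yr.

32 m/yr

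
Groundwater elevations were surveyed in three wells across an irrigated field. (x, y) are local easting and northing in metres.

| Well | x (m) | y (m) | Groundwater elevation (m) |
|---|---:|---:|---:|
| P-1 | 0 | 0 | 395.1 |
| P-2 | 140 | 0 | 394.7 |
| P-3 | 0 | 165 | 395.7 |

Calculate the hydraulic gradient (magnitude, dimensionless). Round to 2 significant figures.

0.0046

∂h/∂x = (394.7 − 395.1) / (140 − 0) = -0.002857
∂h/∂y = (395.7 − 395.1) / (165 − 0) = +0.003636
|∇h| = √(-0.002857² + 0.003636²) = 0.004624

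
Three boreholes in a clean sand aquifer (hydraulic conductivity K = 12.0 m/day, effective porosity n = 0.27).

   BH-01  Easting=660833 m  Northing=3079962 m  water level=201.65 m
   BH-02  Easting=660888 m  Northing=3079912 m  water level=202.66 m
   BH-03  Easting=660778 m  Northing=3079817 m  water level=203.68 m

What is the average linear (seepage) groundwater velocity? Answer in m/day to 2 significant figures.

0.72 m/day

Differences from BH-01: to BH-02 (Δx, Δy, Δh) = (55, -50, +1.01); to BH-03 = (-55, -145, +2.03).
Solve a·Δx + b·Δy = Δh: det = 55·(-145) − (-55)·(-50) = -10725.
∂h/∂x = [(+1.01)·(-145) − (+2.03)·(-50)] / -10725 = +0.004191
∂h/∂y = [55·(+2.03) − (-55)·(+1.01)] / -10725 = -0.01559
|∇h| = √(0.004191² + -0.01559²) = 0.01614
Seepage velocity v = K·i/n = 12.0 × 0.01614 / 0.27 = 0.7173 m/day.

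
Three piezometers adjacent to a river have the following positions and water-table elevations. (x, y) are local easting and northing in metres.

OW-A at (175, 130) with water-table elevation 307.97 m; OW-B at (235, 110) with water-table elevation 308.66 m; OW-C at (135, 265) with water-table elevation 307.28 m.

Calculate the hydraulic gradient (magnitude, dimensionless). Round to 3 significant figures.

0.0110

Three-point gradient (reference OW-A): Δ to OW-B = (60, -20, +0.69), Δ to OW-C = (-40, 135, -0.69).
∂h/∂x = +0.01087, ∂h/∂y = -0.001890 (det = 7300).
|∇h| = √(0.01087² + -0.001890²) = 0.01103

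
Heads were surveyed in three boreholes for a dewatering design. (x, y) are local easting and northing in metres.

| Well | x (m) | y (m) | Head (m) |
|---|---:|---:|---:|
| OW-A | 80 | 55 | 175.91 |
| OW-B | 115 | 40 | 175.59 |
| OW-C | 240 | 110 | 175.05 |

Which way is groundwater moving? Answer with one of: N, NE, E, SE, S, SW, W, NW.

Differences from OW-A: to OW-B (Δx, Δy, Δh) = (35, -15, -0.32); to OW-C = (160, 55, -0.86).
Determinant of the coordinate differences = 35·55 − 160·(-15) = 4325.
∂h/∂x = [(-0.32)·55 − (-0.86)·(-15)] / 4325 = -0.007052
∂h/∂y = [35·(-0.86) − 160·(-0.32)] / 4325 = +0.004879
Flow = −∇h = (+0.007052 east, -0.004879 north), which points southeast.

SE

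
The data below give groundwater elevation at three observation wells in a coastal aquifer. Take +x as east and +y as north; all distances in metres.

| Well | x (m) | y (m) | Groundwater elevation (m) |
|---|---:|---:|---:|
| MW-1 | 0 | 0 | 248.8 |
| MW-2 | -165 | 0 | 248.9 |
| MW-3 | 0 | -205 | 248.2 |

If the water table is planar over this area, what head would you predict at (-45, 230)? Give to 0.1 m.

249.5 m

∂h/∂x = (248.9 − 248.8) / (-165 − 0) = -0.0006061
∂h/∂y = (248.2 − 248.8) / (-205 − 0) = +0.002927
h(-45, 230) = 248.8 + (-0.0006061)·(-45) + (+0.002927)·(230) = 248.8 +0.027 +0.673 = 249.500 m.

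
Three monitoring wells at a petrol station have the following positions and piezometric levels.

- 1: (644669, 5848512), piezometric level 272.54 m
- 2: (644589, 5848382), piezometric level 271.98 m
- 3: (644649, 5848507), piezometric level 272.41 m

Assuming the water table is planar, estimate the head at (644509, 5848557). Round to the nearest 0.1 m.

271.5 m

With h = a·x + b·y + c and 1 as origin, the differences give:
  (-80)·a + (-130)·b = -0.56
  (-20)·a + (-5)·b = -0.13
Eliminate b (×(-5) and ×(-130), subtract): -2200·a = -14.100 → a = ∂h/∂x = +0.006409
Back-substitute: b = ∂h/∂y = +0.0003636.
h(644509, 5848557) = 272.54 + (+0.006409)·(-160) + (+0.0003636)·(45) = 272.54 -1.025 +0.016 = 271.531 m.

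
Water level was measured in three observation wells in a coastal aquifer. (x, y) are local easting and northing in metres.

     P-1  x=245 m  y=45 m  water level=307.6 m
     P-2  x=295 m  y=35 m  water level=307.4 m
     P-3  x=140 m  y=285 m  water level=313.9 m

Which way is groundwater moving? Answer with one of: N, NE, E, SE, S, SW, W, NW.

Differences from P-1: to P-2 (Δx, Δy, Δh) = (50, -10, -0.2); to P-3 = (-105, 240, +6.3).
Solve a·Δx + b·Δy = Δh: det = 50·240 − (-105)·(-10) = 10950.
∂h/∂x = [(-0.2)·240 − (+6.3)·(-10)] / 10950 = +0.001370
∂h/∂y = [50·(+6.3) − (-105)·(-0.2)] / 10950 = +0.02685
Flow = −∇h = (-0.001370 east, -0.02685 north), which points south.

S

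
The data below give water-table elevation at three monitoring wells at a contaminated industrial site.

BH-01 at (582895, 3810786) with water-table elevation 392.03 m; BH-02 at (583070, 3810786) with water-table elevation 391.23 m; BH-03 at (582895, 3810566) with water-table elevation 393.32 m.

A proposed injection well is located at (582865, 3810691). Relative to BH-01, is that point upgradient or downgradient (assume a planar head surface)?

∂h/∂x = (391.23 − 392.03) / (583070 − 582895) = -0.004571
∂h/∂y = (393.32 − 392.03) / (3810566 − 3810786) = -0.005864
Head at (582865, 3810691) = 392.03 + (-0.004571)·(-30) + (-0.005864)·(-95) = 392.72 m.
That is higher than the 392.03 m at BH-01, so the point is upgradient.

upgradient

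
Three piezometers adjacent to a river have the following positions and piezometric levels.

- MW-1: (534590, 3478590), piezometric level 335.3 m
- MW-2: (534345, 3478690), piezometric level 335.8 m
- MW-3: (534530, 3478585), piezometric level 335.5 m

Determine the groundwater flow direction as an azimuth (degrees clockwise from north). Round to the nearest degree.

050°

Taking MW-1 as reference: MW-2−MW-1 = (-245, 100, +0.5); MW-3−MW-1 = (-60, -5, +0.2).
Determinant of the coordinate differences = (-245)·(-5) − (-60)·100 = 7225.
∂h/∂x = [(+0.5)·(-5) − (+0.2)·100] / 7225 = -0.003114
∂h/∂y = [(-245)·(+0.2) − (-60)·(+0.5)] / 7225 = -0.002630
Flow direction (−∇h) has components (+0.003114 E, +0.002630 N).
Azimuth = atan2(E, N) = atan2(+0.003114, +0.002630) = 49.8° ≈ 050°.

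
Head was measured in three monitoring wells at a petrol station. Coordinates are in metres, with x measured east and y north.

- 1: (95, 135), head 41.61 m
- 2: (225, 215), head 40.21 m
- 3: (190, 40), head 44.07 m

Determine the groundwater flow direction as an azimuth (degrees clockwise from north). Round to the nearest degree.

Taking 1 as reference: 2−1 = (130, 80, -1.40); 3−1 = (95, -95, +2.46).
Solve a·Δx + b·Δy = Δh: det = 130·(-95) − 95·80 = -19950.
∂h/∂x = [(-1.40)·(-95) − (+2.46)·80] / -19950 = +0.003198
∂h/∂y = [130·(+2.46) − 95·(-1.40)] / -19950 = -0.02270
Flow direction (−∇h) has components (-0.003198 E, +0.02270 N).
Azimuth = atan2(E, N) = atan2(-0.003198, +0.02270) = 352.0° ≈ 352°.

352°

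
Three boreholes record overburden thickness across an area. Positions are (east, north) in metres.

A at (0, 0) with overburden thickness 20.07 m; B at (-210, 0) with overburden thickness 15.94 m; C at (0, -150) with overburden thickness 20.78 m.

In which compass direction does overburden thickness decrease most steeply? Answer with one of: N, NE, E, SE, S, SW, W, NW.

∂d/∂x = (15.94 − 20.07) / (-210 − 0) = +0.01967
∂d/∂y = (20.78 − 20.07) / (-150 − 0) = -0.004733
Steepest decrease is along −∇f = (-0.01967 E, +0.004733 N) → west.

W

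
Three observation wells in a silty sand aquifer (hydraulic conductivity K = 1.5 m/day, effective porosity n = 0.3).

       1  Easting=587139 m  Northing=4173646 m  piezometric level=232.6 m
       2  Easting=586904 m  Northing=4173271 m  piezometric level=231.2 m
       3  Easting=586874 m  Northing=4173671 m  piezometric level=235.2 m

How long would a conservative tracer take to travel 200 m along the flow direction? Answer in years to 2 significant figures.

8.5 years

Differences from 1: to 2 (Δx, Δy, Δh) = (-235, -375, -1.4); to 3 = (-265, 25, +2.6).
Solve a·Δx + b·Δy = Δh: det = (-235)·25 − (-265)·(-375) = -105250.
∂h/∂x = [(-1.4)·25 − (+2.6)·(-375)] / -105250 = -0.008931
∂h/∂y = [(-235)·(+2.6) − (-265)·(-1.4)] / -105250 = +0.009330
|∇h| = √(-0.008931² + 0.009330²) = 0.01292
Seepage velocity v = K·i/n = 1.5 × 0.01292 / 0.3 = 0.0646 m/day.
t = 200 / 0.0646 = 3096 days = 8.48 years.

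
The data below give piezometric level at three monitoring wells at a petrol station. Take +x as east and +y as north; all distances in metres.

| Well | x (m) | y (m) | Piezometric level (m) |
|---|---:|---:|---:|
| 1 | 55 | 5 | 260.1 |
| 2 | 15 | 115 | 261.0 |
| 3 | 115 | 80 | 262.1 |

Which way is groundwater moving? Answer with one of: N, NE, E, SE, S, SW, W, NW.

With h = a·x + b·y + c and 1 as origin, the differences give:
  (-40)·a + 110·b = +0.9
  60·a + 75·b = +2.0
Eliminate b (×75 and ×110, subtract): -9600·a = -152.50 → a = ∂h/∂x = +0.01589
Back-substitute: b = ∂h/∂y = +0.01396.
Flow = −∇h = (-0.01589 east, -0.01396 north), which points southwest.

SW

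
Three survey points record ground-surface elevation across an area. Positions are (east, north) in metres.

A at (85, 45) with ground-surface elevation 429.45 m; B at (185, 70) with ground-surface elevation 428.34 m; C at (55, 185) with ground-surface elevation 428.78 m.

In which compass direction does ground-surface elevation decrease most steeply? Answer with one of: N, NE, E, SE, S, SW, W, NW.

With z = a·x + b·y + c and A as origin, the differences give:
  100·a + 25·b = -1.11
  (-30)·a + 140·b = -0.67
Eliminate b (×140 and ×25, subtract): 14750·a = -138.650 → a = ∂z/∂x = -0.009400
Back-substitute: b = ∂z/∂y = -0.006800.
Steepest decrease is along −∇f = (+0.009400 E, +0.006800 N) → northeast.

NE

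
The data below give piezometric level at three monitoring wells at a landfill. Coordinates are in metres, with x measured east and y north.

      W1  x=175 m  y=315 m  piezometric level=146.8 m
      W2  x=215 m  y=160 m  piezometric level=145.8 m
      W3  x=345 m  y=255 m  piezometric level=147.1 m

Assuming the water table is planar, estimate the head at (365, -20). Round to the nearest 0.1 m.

145.1 m

Taking W1 as reference: W2−W1 = (40, -155, -1.0); W3−W1 = (170, -60, +0.3).
Solve a·Δx + b·Δy = Δh: det = 40·(-60) − 170·(-155) = 23950.
∂h/∂x = [(-1.0)·(-60) − (+0.3)·(-155)] / 23950 = +0.004447
∂h/∂y = [40·(+0.3) − 170·(-1.0)] / 23950 = +0.007599
h(365, -20) = 146.8 + (+0.004447)·(190) + (+0.007599)·(-335) = 146.8 +0.845 -2.546 = 145.099 m.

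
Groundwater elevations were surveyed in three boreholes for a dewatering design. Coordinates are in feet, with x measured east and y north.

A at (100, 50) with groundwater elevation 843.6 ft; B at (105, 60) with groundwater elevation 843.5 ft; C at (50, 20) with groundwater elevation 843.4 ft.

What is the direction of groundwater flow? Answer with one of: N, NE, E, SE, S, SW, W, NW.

NW

With h = a·x + b·y + c and A as origin, the differences give:
  5·a + 10·b = -0.1
  (-50)·a + (-30)·b = -0.2
Eliminate b (×(-30) and ×10, subtract): 350·a = 5.00 → a = ∂h/∂x = +0.01429
Back-substitute: b = ∂h/∂y = -0.01714.
Flow = −∇h = (-0.01429 east, +0.01714 north), which points northwest.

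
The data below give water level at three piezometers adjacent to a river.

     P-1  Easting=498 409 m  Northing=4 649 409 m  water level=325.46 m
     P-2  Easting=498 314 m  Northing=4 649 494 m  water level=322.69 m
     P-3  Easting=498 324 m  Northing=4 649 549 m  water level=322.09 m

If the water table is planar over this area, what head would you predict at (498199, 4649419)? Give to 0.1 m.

Differences from P-1: to P-2 (Δx, Δy, Δh) = (-95, 85, -2.77); to P-3 = (-85, 140, -3.37).
Solve a·Δx + b·Δy = Δh: det = (-95)·140 − (-85)·85 = -6075.
∂h/∂x = [(-2.77)·140 − (-3.37)·85] / -6075 = +0.01668
∂h/∂y = [(-95)·(-3.37) − (-85)·(-2.77)] / -6075 = -0.01394
h(498199, 4649419) = 325.46 + (+0.01668)·(-210) + (-0.01394)·(10) = 325.46 -3.503 -0.139 = 321.817 m.

321.8 m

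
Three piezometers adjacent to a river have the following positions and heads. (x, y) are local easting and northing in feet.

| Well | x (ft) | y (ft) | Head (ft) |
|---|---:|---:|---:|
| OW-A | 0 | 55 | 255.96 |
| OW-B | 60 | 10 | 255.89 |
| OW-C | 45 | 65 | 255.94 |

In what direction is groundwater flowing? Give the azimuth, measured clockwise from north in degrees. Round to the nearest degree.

Taking OW-A as reference: OW-B−OW-A = (60, -45, -0.07); OW-C−OW-A = (45, 10, -0.02).
Solve a·Δx + b·Δy = Δh: det = 60·10 − 45·(-45) = 2625.
∂h/∂x = [(-0.07)·10 − (-0.02)·(-45)] / 2625 = -0.0006095
∂h/∂y = [60·(-0.02) − 45·(-0.07)] / 2625 = +0.0007429
Flow direction (−∇h) has components (+0.0006095 E, -0.0007429 N).
Azimuth = atan2(E, N) = atan2(+0.0006095, -0.0007429) = 140.6° ≈ 141°.

141°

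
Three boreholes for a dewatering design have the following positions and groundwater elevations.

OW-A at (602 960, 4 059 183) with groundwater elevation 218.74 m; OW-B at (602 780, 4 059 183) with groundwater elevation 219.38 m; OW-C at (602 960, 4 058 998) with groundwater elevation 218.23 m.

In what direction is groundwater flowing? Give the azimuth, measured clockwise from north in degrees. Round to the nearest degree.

∂h/∂x = (219.38 − 218.74) / (602780 − 602960) = -0.003556
∂h/∂y = (218.23 − 218.74) / (4058998 − 4059183) = +0.002757
Flow direction (−∇h) has components (+0.003556 E, -0.002757 N).
Azimuth = atan2(E, N) = atan2(+0.003556, -0.002757) = 127.8° ≈ 128°.

128°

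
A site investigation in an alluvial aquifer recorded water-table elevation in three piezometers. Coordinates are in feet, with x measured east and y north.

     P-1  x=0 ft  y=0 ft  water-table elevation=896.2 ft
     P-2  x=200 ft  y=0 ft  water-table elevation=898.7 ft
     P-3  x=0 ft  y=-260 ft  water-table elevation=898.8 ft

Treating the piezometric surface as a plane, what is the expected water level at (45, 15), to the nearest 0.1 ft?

∂h/∂x = (898.7 − 896.2) / (200 − 0) = +0.01250
∂h/∂y = (898.8 − 896.2) / (-260 − 0) = -0.010000
h(45, 15) = 896.2 + (+0.01250)·(45) + (-0.010000)·(15) = 896.2 +0.562 -0.150 = 896.613 ft.

896.6 ft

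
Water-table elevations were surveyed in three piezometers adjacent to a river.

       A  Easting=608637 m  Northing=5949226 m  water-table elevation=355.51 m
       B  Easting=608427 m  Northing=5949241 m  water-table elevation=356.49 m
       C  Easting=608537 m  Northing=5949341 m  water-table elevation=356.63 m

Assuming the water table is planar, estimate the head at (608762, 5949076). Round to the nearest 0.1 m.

354.1 m

With h = a·x + b·y + c and A as origin, the differences give:
  (-210)·a + 15·b = +0.98
  (-100)·a + 115·b = +1.12
Eliminate b (×115 and ×15, subtract): -22650·a = 95.900 → a = ∂h/∂x = -0.004234
Back-substitute: b = ∂h/∂y = +0.006057.
h(608762, 5949076) = 355.51 + (-0.004234)·(125) + (+0.006057)·(-150) = 355.51 -0.529 -0.909 = 354.072 m.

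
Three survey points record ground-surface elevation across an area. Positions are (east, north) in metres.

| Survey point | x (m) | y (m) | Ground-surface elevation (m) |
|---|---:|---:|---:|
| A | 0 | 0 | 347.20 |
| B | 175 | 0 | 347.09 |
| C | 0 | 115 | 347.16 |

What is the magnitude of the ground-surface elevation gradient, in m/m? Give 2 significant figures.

0.00072 m/m

∂z/∂x = (347.09 − 347.20) / (175 − 0) = -0.0006286
∂z/∂y = (347.16 − 347.20) / (115 − 0) = -0.0003478
|∇f| = √(-0.0006286² + -0.0003478²) = 0.0007184 m/m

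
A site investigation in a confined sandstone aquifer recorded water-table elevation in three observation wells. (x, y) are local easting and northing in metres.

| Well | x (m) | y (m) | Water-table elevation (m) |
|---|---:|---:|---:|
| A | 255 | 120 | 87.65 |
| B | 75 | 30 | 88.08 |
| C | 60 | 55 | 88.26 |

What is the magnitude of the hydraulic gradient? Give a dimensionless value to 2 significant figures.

Taking A as reference: B−A = (-180, -90, +0.43); C−A = (-195, -65, +0.61).
Determinant of the coordinate differences = (-180)·(-65) − (-195)·(-90) = -5850.
∂h/∂x = [(+0.43)·(-65) − (+0.61)·(-90)] / -5850 = -0.004607
∂h/∂y = [(-180)·(+0.61) − (-195)·(+0.43)] / -5850 = +0.004436
|∇h| = √(-0.004607² + 0.004436²) = 0.006396

0.0064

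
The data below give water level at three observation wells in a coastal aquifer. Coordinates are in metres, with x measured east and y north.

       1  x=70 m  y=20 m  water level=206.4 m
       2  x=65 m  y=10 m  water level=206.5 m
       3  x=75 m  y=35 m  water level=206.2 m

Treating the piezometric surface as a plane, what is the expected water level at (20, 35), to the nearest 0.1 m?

Differences from 1: to 2 (Δx, Δy, Δh) = (-5, -10, +0.1); to 3 = (5, 15, -0.2).
Solve a·Δx + b·Δy = Δh: det = (-5)·15 − 5·(-10) = -25.
∂h/∂x = [(+0.1)·15 − (-0.2)·(-10)] / -25 = +0.02000
∂h/∂y = [(-5)·(-0.2) − 5·(+0.1)] / -25 = -0.02000
h(20, 35) = 206.4 + (+0.02000)·(-50) + (-0.02000)·(15) = 206.4 -1.000 -0.300 = 205.100 m.

205.1 m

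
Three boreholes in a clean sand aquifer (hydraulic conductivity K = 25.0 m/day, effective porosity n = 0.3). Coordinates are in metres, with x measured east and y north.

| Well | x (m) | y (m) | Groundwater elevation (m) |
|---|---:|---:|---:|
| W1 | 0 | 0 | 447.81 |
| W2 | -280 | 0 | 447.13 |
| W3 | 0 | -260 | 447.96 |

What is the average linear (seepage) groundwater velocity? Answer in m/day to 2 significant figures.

∂h/∂x = (447.13 − 447.81) / (-280 − 0) = +0.002429
∂h/∂y = (447.96 − 447.81) / (-260 − 0) = -0.0005769
|∇h| = √(0.002429² + -0.0005769²) = 0.002497
Seepage velocity v = K·i/n = 25.0 × 0.002497 / 0.3 = 0.2081 m/day.

0.21 m/day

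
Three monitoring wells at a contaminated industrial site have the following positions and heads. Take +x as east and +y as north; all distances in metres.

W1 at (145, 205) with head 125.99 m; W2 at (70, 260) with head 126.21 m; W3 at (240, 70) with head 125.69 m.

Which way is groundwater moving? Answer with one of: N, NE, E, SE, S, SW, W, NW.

With h = a·x + b·y + c and W1 as origin, the differences give:
  (-75)·a + 55·b = +0.22
  95·a + (-135)·b = -0.30
Eliminate b (×(-135) and ×55, subtract): 4900·a = -13.200 → a = ∂h/∂x = -0.002694
Back-substitute: b = ∂h/∂y = +0.0003265.
Flow = −∇h = (+0.002694 east, -0.0003265 north), which points east.

E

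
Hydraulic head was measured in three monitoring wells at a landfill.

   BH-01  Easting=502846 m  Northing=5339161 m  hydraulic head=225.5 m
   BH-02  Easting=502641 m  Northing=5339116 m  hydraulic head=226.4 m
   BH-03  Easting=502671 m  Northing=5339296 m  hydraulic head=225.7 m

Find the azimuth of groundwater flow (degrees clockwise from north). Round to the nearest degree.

048°

With h = a·x + b·y + c and BH-01 as origin, the differences give:
  (-205)·a + (-45)·b = +0.9
  (-175)·a + 135·b = +0.2
Eliminate b (×135 and ×(-45), subtract): -35550·a = 130.50 → a = ∂h/∂x = -0.003671
Back-substitute: b = ∂h/∂y = -0.003277.
Flow direction (−∇h) has components (+0.003671 E, +0.003277 N).
Azimuth = atan2(E, N) = atan2(+0.003671, +0.003277) = 48.2° ≈ 048°.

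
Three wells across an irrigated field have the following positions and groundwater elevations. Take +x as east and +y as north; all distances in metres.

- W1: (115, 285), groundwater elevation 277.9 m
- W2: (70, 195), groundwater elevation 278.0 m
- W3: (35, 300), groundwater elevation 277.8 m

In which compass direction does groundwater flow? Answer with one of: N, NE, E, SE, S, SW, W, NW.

NW

With h = a·x + b·y + c and W1 as origin, the differences give:
  (-45)·a + (-90)·b = +0.1
  (-80)·a + 15·b = -0.1
Eliminate b (×15 and ×(-90), subtract): -7875·a = -7.50 → a = ∂h/∂x = +0.0009524
Back-substitute: b = ∂h/∂y = -0.001587.
Flow = −∇h = (-0.0009524 east, +0.001587 north), which points northwest.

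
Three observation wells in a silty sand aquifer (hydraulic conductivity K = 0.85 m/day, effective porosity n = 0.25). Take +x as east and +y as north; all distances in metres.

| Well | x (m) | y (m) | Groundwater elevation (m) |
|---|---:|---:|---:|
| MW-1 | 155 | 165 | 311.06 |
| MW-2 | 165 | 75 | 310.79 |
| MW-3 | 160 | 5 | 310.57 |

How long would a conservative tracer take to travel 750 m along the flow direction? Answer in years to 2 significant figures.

190 years

Differences from MW-1: to MW-2 (Δx, Δy, Δh) = (10, -90, -0.27); to MW-3 = (5, -160, -0.49).
Determinant of the coordinate differences = 10·(-160) − 5·(-90) = -1150.
∂h/∂x = [(-0.27)·(-160) − (-0.49)·(-90)] / -1150 = +0.0007826
∂h/∂y = [10·(-0.49) − 5·(-0.27)] / -1150 = +0.003087
|∇h| = √(0.0007826² + 0.003087²) = 0.003185
Seepage velocity v = K·i/n = 0.85 × 0.003185 / 0.25 = 0.01083 m/day.
t = 750 / 0.01083 = 6.925e+04 days = 190 years.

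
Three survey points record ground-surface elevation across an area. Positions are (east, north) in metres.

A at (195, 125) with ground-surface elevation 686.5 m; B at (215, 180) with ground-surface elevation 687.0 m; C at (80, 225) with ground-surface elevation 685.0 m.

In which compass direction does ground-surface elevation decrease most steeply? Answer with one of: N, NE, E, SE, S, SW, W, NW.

W

Differences from A: to B (Δx, Δy, Δh) = (20, 55, +0.5); to C = (-115, 100, -1.5).
Determinant of the coordinate differences = 20·100 − (-115)·55 = 8325.
∂z/∂x = [(+0.5)·100 − (-1.5)·55] / 8325 = +0.01592
∂z/∂y = [20·(-1.5) − (-115)·(+0.5)] / 8325 = +0.003303
Steepest decrease is along −∇f = (-0.01592 E, -0.003303 N) → west.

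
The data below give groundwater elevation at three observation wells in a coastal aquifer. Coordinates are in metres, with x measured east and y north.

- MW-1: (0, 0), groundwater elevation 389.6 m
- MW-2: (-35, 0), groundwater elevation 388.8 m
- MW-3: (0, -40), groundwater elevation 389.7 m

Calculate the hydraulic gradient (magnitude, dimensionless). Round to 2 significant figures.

0.023

∂h/∂x = (388.8 − 389.6) / (-35 − 0) = +0.02286
∂h/∂y = (389.7 − 389.6) / (-40 − 0) = -0.002500
|∇h| = √(0.02286² + -0.002500²) = 0.023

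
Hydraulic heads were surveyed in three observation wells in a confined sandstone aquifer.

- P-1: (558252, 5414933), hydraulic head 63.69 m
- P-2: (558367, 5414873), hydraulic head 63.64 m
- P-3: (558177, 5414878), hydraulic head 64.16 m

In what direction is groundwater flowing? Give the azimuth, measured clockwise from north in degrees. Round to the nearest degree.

With h = a·x + b·y + c and P-1 as origin, the differences give:
  115·a + (-60)·b = -0.05
  (-75)·a + (-55)·b = +0.47
Eliminate b (×(-55) and ×(-60), subtract): -10825·a = 30.950 → a = ∂h/∂x = -0.002859
Back-substitute: b = ∂h/∂y = -0.004647.
Flow direction (−∇h) has components (+0.002859 E, +0.004647 N).
Azimuth = atan2(E, N) = atan2(+0.002859, +0.004647) = 31.6° ≈ 032°.

032°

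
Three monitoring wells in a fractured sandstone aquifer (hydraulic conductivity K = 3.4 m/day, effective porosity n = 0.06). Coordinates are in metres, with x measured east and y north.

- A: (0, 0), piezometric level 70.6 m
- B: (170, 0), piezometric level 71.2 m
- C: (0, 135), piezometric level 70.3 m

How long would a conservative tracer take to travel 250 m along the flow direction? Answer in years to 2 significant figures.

2.9 years

∂h/∂x = (71.2 − 70.6) / (170 − 0) = +0.003529
∂h/∂y = (70.3 − 70.6) / (135 − 0) = -0.002222
|∇h| = √(0.003529² + -0.002222²) = 0.00417
Seepage velocity v = K·i/n = 3.4 × 0.00417 / 0.06 = 0.2363 m/day.
t = 250 / 0.2363 = 1058 days = 2.9 years.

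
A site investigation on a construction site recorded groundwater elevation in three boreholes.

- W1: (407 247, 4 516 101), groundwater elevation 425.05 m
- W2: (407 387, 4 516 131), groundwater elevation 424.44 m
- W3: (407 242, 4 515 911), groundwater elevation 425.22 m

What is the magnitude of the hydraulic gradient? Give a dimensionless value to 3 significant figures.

0.00426

Three-point gradient (reference W1): Δ to W2 = (140, 30, -0.61), Δ to W3 = (-5, -190, +0.17).
∂h/∂x = -0.004189, ∂h/∂y = -0.0007845 (det = -26450).
|∇h| = √(-0.004189² + -0.0007845²) = 0.004262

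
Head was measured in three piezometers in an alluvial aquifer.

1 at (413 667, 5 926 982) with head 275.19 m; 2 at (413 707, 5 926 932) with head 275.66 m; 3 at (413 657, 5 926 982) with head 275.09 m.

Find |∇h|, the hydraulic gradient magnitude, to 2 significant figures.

0.010

Taking 1 as reference: 2−1 = (40, -50, +0.47); 3−1 = (-10, 0, -0.10).
Determinant of the coordinate differences = 40·0 − (-10)·(-50) = -500.
∂h/∂x = [(+0.47)·0 − (-0.10)·(-50)] / -500 = +0.01000
∂h/∂y = [40·(-0.10) − (-10)·(+0.47)] / -500 = -0.001400
|∇h| = √(0.01000² + -0.001400²) = 0.0101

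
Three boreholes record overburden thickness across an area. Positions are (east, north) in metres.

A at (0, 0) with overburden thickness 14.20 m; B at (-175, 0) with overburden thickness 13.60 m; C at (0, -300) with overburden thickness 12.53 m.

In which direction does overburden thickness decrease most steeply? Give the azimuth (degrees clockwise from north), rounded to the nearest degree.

∂d/∂x = (13.60 − 14.20) / (-175 − 0) = +0.003429
∂d/∂y = (12.53 − 14.20) / (-300 − 0) = +0.005567
Steepest decrease is along −∇f: components (-0.003429 E, -0.005567 N).
Azimuth = atan2(-0.003429, -0.005567) = 211.6° ≈ 212°.

212°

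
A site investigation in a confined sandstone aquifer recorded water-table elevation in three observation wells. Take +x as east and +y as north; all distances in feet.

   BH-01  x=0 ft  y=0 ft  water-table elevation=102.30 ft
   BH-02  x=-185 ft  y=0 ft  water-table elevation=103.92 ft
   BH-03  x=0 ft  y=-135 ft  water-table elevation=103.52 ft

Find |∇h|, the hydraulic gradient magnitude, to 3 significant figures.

0.0126

∂h/∂x = (103.92 − 102.30) / (-185 − 0) = -0.008757
∂h/∂y = (103.52 − 102.30) / (-135 − 0) = -0.009037
|∇h| = √(-0.008757² + -0.009037²) = 0.01258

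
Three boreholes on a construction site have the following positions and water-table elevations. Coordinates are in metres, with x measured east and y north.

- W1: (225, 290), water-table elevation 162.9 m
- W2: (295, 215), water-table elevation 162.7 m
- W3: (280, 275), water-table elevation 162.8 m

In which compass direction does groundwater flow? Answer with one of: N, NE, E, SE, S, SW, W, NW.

SE

With h = a·x + b·y + c and W1 as origin, the differences give:
  70·a + (-75)·b = -0.2
  55·a + (-15)·b = -0.1
Eliminate b (×(-15) and ×(-75), subtract): 3075·a = -4.50 → a = ∂h/∂x = -0.001463
Back-substitute: b = ∂h/∂y = +0.001301.
Flow = −∇h = (+0.001463 east, -0.001301 north), which points southeast.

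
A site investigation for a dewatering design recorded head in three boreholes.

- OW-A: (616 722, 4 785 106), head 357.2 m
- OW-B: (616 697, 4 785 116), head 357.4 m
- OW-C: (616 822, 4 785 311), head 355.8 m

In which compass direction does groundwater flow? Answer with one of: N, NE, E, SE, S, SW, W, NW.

Taking OW-A as reference: OW-B−OW-A = (-25, 10, +0.2); OW-C−OW-A = (100, 205, -1.4).
Solve a·Δx + b·Δy = Δh: det = (-25)·205 − 100·10 = -6125.
∂h/∂x = [(+0.2)·205 − (-1.4)·10] / -6125 = -0.008980
∂h/∂y = [(-25)·(-1.4) − 100·(+0.2)] / -6125 = -0.002449
Flow = −∇h = (+0.008980 east, +0.002449 north), which points east.

E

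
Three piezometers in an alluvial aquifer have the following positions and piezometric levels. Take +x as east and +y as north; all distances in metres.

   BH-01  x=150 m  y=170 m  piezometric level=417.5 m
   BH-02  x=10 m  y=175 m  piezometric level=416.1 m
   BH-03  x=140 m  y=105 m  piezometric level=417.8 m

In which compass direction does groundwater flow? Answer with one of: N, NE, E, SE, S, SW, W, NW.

NW

With h = a·x + b·y + c and BH-01 as origin, the differences give:
  (-140)·a + 5·b = -1.4
  (-10)·a + (-65)·b = +0.3
Eliminate b (×(-65) and ×5, subtract): 9150·a = 89.50 → a = ∂h/∂x = +0.009781
Back-substitute: b = ∂h/∂y = -0.006120.
Flow = −∇h = (-0.009781 east, +0.006120 north), which points northwest.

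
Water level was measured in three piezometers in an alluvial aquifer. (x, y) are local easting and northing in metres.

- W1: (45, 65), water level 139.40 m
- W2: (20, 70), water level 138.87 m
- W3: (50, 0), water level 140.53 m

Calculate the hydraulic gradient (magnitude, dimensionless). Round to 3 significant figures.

0.0241

Taking W1 as reference: W2−W1 = (-25, 5, -0.53); W3−W1 = (5, -65, +1.13).
Determinant of the coordinate differences = (-25)·(-65) − 5·5 = 1600.
∂h/∂x = [(-0.53)·(-65) − (+1.13)·5] / 1600 = +0.01800
∂h/∂y = [(-25)·(+1.13) − 5·(-0.53)] / 1600 = -0.01600
|∇h| = √(0.01800² + -0.01600²) = 0.02408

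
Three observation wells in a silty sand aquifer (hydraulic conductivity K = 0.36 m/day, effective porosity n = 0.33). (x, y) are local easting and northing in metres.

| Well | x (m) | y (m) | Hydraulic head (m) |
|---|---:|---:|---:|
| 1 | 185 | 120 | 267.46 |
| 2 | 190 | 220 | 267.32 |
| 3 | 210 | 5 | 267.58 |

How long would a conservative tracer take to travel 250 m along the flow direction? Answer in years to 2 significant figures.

Taking 1 as reference: 2−1 = (5, 100, -0.14); 3−1 = (25, -115, +0.12).
Determinant of the coordinate differences = 5·(-115) − 25·100 = -3075.
∂h/∂x = [(-0.14)·(-115) − (+0.12)·100] / -3075 = -0.001333
∂h/∂y = [5·(+0.12) − 25·(-0.14)] / -3075 = -0.001333
|∇h| = √(-0.001333² + -0.001333²) = 0.001885
Seepage velocity v = K·i/n = 0.36 × 0.001885 / 0.33 = 0.002056 m/day.
t = 250 / 0.002056 = 1.216e+05 days = 333 years.

330 years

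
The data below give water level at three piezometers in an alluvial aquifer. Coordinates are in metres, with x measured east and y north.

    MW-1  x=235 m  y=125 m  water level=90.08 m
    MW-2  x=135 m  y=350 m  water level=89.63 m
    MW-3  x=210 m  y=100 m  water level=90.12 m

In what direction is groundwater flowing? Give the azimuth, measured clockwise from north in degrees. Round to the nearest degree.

With h = a·x + b·y + c and MW-1 as origin, the differences give:
  (-100)·a + 225·b = -0.45
  (-25)·a + (-25)·b = +0.04
Eliminate b (×(-25) and ×225, subtract): 8125·a = 2.250 → a = ∂h/∂x = +0.0002769
Back-substitute: b = ∂h/∂y = -0.001877.
Flow direction (−∇h) has components (-0.0002769 E, +0.001877 N).
Azimuth = atan2(E, N) = atan2(-0.0002769, +0.001877) = 351.6° ≈ 352°.

352°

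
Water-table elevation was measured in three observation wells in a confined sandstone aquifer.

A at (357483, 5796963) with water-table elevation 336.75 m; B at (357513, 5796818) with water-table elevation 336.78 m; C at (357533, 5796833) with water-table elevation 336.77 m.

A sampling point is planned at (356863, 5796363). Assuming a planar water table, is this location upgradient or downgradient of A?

upgradient

Differences from A: to B (Δx, Δy, Δh) = (30, -145, +0.03); to C = (50, -130, +0.02).
Determinant of the coordinate differences = 30·(-130) − 50·(-145) = 3350.
∂h/∂x = [(+0.03)·(-130) − (+0.02)·(-145)] / 3350 = -0.0002985
∂h/∂y = [30·(+0.02) − 50·(+0.03)] / 3350 = -0.0002687
Head at (356863, 5796363) = 336.75 + (-0.0002985)·(-620) + (-0.0002687)·(-600) = 337.10 m.
That is higher than the 336.75 m at A, so the point is upgradient.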